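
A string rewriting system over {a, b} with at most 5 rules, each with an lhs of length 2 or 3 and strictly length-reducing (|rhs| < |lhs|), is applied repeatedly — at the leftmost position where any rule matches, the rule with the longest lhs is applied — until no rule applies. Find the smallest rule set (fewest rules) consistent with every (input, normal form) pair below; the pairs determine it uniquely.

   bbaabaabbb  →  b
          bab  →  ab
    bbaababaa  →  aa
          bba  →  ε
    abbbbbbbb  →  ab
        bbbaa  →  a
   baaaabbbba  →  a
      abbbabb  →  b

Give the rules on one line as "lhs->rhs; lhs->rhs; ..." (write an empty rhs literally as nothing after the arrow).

aab->; ba->; bab->ab; bb->b

  | bbaabaabbb => baabaabbb => abaabbb => aabbb => bb => b
  | bab => ab
  | bbaababaa => baababaa => ababaa => aabaa => aa
  | bba => ba => ε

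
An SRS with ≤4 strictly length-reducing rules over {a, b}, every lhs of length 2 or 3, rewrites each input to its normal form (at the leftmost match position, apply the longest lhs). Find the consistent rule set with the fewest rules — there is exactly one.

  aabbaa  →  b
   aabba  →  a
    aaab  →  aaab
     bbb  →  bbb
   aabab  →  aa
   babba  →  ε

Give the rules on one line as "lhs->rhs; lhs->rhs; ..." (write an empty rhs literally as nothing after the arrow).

  | aabbaa => abaa => abb => b
  | aabba => aba => a
  | aaab
  | bbb

abb->b; ba->; baa->bb; bab->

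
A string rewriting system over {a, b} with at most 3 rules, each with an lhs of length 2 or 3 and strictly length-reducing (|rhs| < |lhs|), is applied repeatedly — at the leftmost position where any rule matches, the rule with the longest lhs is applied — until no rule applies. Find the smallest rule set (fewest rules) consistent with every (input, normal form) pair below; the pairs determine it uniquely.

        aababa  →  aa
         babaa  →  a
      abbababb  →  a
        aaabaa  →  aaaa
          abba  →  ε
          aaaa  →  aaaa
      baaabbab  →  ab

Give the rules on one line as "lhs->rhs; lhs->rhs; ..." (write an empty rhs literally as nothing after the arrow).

  | aababa => aaba => aa
  | babaa => baa => a
  | abbababb => bababb => babb => bb => a
  | aaabaa => aaaa

abb->b; ba->; bb->a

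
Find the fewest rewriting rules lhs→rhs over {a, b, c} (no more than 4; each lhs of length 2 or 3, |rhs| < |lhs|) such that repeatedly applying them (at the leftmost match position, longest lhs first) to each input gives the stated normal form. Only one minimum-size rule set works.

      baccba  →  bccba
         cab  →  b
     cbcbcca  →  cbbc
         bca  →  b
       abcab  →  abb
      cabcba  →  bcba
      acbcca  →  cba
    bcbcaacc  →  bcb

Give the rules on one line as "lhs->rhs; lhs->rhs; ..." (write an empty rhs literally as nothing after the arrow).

  | baccba => bccba
  | cab => b
  | cbcbcca => cbbcca => cbbc
  | bca => b

ac->c; ca->; cbc->cb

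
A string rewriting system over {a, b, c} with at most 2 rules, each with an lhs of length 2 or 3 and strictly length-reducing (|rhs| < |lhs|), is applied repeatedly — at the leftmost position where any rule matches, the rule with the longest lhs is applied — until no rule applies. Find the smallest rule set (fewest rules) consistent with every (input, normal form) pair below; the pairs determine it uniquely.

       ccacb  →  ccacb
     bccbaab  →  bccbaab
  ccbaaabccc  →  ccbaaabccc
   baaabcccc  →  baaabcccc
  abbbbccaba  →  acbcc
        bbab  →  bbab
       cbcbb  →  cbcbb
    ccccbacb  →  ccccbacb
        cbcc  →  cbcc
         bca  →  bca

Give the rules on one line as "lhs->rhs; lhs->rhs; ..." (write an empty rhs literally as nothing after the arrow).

  | ccacb
  | bccbaab
  | ccbaaabccc
  | baaabcccc

aba->; bbb->c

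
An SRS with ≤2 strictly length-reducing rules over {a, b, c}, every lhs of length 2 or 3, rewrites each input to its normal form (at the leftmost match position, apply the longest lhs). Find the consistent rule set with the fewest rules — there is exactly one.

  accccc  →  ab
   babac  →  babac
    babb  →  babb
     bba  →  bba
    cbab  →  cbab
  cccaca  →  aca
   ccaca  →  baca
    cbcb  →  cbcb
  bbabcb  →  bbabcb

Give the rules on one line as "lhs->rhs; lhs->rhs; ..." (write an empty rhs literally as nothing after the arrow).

  | accccc => acc => ab
  | babac
  | babb
  | bba

cc->b; ccc->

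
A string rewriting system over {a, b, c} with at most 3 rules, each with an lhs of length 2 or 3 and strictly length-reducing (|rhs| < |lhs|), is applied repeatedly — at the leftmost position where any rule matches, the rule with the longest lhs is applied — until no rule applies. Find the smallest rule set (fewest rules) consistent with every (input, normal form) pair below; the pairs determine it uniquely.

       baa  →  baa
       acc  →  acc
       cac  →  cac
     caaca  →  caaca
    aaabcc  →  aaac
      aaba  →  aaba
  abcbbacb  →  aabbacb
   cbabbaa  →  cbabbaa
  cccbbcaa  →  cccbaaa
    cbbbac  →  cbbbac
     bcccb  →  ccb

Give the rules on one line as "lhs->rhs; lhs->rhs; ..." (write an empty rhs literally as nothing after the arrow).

bc->a; bcc->c

  | baa
  | acc
  | cac
  | caaca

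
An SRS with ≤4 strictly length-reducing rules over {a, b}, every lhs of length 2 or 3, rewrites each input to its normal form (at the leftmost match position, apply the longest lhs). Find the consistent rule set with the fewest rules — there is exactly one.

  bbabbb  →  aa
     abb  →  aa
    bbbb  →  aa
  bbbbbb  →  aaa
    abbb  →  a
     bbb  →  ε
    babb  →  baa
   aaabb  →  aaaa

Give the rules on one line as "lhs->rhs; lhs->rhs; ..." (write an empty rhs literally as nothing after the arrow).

  | bbabbb => aabbb => aaab => aa
  | abb => aa
  | bbbb => abb => aa
  | bbbbbb => abbbb => aabb => aaa

ab->; abb->aa; bb->a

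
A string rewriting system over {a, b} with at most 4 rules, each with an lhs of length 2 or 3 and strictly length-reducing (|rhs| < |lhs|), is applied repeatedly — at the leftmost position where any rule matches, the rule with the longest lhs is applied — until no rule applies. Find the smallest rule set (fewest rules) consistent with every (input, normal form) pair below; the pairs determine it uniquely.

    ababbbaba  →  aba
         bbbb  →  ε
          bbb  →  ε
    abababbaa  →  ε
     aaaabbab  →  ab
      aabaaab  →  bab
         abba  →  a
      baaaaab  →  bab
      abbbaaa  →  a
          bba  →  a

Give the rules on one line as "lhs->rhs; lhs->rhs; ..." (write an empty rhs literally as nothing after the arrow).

  | ababbbaba => abbbbaba => bbbbaba => bbbaba => bbaba => aba
  | bbbb => bbb => bb => ε
  | bbb => bb => ε
  | abababbaa => ababbbaa => abbbbaa => bbbbaa => bbbaa => bbaa => aa => ε

aa->; abb->bb; bb->; bbb->bb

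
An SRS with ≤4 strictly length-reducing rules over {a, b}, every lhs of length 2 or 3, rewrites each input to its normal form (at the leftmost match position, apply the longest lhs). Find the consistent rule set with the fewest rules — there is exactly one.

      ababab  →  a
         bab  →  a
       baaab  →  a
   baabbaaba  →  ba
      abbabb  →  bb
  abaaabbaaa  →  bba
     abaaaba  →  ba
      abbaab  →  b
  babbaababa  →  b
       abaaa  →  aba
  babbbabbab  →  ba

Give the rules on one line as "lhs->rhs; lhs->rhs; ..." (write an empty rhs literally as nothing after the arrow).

  | ababab => aaab => bab => a
  | bab => a
  | baaab => baab => bab => a
  | baabbaaba => babbaaba => abaaba => ababa => aaa => ba

aa->b; abb->ab; baa->ba; bab->a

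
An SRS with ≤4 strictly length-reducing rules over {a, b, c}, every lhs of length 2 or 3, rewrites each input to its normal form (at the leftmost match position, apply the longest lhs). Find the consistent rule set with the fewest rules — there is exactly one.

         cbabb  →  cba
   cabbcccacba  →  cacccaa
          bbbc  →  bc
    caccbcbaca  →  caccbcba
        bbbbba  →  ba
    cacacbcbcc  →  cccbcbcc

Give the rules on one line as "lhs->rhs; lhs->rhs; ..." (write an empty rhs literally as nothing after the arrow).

aca->c; acb->a; bac->b; bb->

  | cbabb => cba
  | cabbcccacba => cacccacba => cacccaa
  | bbbc => bc
  | caccbcbaca => caccbcba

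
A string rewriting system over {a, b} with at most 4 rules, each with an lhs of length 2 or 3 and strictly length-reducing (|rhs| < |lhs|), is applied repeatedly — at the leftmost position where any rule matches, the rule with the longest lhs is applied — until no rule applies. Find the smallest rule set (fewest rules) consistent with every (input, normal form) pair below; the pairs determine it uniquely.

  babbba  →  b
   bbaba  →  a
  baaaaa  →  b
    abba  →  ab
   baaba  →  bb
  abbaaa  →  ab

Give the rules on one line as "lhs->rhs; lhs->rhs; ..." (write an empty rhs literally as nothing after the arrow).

  | babbba => bbbba => ba => b
  | bbaba => bbba => a
  | baaaaa => baaaa => baaa => baa => ba => b
  | abba => aba => ab

abb->ab; ba->b; bbb->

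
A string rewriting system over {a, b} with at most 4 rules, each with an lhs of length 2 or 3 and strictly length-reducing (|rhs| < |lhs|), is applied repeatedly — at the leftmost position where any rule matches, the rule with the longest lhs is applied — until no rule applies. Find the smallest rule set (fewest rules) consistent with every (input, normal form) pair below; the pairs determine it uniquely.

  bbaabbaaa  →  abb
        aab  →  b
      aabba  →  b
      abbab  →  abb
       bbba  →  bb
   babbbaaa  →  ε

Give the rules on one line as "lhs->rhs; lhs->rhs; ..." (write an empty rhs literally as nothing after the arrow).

aa->; ba->a; baa->bb; bba->b

  | bbaabbaaa => babbaaa => abbaaa => abaa => abb
  | aab => b
  | aabba => bba => b
  | abbab => abb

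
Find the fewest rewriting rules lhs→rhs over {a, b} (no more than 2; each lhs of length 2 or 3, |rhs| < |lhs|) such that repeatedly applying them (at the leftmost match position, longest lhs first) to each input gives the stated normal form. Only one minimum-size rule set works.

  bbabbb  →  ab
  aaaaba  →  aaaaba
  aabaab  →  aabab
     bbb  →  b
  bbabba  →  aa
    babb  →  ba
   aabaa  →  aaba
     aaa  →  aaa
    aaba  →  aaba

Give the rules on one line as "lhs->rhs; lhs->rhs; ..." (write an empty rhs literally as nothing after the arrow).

baa->ba; bb->

  | bbabbb => abbb => ab
  | aaaaba
  | aabaab => aabab
  | bbb => b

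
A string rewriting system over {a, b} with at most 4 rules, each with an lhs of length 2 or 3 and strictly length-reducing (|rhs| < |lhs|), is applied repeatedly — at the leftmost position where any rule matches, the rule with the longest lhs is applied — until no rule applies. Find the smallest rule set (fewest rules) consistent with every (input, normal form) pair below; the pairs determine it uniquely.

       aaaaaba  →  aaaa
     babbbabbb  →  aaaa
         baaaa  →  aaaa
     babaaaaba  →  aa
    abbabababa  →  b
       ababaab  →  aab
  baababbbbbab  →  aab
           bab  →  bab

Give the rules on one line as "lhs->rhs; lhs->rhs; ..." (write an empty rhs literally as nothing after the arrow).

aba->; baa->aa; bba->; bbb->a

  | aaaaaba => aaaa
  | babbbabbb => baaabbb => aaabbb => aaaa
  | baaaa => aaaa
  | babaaaaba => baaaba => aaaba => aa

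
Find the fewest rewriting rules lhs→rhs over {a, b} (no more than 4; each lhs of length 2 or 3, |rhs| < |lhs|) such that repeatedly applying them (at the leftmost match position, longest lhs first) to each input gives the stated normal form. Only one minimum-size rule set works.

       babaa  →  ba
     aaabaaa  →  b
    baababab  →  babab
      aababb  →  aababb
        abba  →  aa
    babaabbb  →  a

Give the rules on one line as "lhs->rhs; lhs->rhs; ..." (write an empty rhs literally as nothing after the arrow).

  | babaa => ba
  | aaabaaa => bbaaa => aaa => b
  | baababab => babab
  | aababb

aaa->b; baa->; bba->a; bbb->aa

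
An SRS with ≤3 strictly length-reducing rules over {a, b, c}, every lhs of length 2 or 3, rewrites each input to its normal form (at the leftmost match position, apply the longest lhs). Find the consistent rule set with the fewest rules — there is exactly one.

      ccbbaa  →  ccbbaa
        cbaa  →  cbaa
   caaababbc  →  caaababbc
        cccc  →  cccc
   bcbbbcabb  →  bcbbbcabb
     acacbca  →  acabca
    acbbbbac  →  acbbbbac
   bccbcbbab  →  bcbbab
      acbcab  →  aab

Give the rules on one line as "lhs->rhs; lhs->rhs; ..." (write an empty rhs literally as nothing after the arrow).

cac->ca; cbc->

  | ccbbaa
  | cbaa
  | caaababbc
  | cccc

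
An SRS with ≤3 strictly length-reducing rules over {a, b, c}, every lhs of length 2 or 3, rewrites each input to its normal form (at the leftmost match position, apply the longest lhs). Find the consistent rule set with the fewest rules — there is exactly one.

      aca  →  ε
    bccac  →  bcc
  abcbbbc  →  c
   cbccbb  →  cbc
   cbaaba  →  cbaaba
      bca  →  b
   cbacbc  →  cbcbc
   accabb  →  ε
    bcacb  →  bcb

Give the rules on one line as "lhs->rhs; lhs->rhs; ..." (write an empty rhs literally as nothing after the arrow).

  | aca => ca => ε
  | bccac => bcc
  | abcbbbc => abcabc => abbc => aac => ac => c
  | cbccbb => cbcca => cbc

ac->c; bb->a; ca->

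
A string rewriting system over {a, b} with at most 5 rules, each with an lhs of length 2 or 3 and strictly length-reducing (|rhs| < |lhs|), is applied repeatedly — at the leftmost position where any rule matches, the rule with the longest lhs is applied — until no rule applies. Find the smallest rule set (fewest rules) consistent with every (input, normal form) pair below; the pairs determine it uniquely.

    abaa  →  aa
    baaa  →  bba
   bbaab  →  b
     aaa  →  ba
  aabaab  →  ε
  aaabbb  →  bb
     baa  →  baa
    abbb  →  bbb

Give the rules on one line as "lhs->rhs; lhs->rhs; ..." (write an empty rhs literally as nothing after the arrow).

  | abaa => aa
  | baaa => bba
  | bbaab => bbab => b
  | aaa => ba

aaa->ba; ab->b; aba->a; bab->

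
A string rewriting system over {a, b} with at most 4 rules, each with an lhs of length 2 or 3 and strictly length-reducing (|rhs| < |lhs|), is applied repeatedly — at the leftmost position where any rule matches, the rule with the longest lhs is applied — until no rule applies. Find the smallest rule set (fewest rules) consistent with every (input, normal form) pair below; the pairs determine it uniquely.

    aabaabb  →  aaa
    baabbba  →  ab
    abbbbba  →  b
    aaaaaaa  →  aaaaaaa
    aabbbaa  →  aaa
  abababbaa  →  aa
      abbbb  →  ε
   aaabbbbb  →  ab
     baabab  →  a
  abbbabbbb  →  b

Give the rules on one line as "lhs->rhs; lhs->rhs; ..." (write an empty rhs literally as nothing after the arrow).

  | aabaabb => aaaabb => aaa
  | baabbba => aabbba => aba => ab
  | abbbbba => bbba => ba => b
  | aaaaaaa

abb->; ba->b; baa->aa; bb->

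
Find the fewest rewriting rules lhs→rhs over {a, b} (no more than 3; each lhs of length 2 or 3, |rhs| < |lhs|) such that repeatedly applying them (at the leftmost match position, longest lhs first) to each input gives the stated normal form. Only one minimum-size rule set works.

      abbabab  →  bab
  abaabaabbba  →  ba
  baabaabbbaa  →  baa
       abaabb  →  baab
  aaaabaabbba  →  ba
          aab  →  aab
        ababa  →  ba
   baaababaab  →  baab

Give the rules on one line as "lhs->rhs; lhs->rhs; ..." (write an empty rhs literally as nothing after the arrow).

  | abbabab => ababab => babab => bbab => bab
  | abaabaabbba => baabaabbba => babaabbba => bbaabbba => baabbba => baabba => baaba => baba => bba => ba
  | baabaabbbaa => babaabbbaa => bbaabbbaa => baabbbaa => baabbaa => baabaa => babaa => bbaa => baa
  | abaabb => baabb => baab

aba->ba; bb->b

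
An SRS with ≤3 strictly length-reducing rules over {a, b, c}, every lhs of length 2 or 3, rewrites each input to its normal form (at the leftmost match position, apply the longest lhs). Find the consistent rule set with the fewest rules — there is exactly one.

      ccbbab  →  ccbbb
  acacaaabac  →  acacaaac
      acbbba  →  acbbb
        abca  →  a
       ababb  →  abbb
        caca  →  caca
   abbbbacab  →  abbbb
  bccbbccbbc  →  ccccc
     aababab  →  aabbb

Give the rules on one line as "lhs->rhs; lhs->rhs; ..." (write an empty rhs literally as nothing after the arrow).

  | ccbbab => ccbbb
  | acacaaabac => acacaaabc => acacaaac
  | acbbba => acbbb
  | abca => a

ba->b; bc->c; bca->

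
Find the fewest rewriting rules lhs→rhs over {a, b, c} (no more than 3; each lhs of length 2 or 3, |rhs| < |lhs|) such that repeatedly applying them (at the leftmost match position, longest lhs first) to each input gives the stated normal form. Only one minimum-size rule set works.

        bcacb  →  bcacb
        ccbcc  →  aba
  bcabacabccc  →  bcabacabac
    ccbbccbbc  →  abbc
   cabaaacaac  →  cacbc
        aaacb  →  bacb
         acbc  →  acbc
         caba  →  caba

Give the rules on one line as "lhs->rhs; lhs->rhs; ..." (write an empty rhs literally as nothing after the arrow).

aa->b; bba->; cc->a

  | bcacb
  | ccbcc => abcc => aba
  | bcabacabccc => bcabacabac
  | ccbbccbbc => abbccbbc => abbabbc => abbc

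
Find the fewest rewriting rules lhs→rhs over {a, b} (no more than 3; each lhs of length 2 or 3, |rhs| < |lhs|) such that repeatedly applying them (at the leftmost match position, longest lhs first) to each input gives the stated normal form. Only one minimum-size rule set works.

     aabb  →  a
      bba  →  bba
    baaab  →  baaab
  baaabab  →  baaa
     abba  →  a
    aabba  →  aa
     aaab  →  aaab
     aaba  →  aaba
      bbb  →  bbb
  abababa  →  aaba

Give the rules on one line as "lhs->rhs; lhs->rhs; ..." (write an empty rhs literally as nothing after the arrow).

  | aabb => a
  | bba
  | baaab
  | baaabab => baaa

abb->; bab->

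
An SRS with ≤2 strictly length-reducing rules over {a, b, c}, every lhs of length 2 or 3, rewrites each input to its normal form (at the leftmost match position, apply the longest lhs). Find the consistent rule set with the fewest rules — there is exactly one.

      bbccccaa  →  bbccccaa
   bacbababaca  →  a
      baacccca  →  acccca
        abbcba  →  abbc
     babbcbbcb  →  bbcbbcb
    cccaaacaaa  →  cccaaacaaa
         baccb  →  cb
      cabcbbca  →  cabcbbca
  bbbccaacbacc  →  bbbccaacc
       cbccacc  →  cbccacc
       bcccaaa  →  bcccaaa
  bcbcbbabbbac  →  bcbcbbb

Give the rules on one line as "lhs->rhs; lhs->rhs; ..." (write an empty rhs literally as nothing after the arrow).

  | bbccccaa
  | bacbababaca => bababaca => babaca => baca => a
  | baacccca => acccca
  | abbcba => abbc

ba->; bac->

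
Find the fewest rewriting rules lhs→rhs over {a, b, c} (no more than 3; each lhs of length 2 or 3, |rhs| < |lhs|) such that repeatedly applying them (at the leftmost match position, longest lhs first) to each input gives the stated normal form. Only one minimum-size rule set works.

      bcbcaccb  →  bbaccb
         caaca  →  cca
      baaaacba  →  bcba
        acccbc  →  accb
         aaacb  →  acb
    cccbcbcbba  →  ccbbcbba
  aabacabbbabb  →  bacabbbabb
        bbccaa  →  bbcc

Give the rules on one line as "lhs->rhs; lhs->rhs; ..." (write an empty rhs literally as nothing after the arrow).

aa->; cbc->b

  | bcbcaccb => bbaccb
  | caaca => cca
  | baaaacba => baacba => bcba
  | acccbc => accb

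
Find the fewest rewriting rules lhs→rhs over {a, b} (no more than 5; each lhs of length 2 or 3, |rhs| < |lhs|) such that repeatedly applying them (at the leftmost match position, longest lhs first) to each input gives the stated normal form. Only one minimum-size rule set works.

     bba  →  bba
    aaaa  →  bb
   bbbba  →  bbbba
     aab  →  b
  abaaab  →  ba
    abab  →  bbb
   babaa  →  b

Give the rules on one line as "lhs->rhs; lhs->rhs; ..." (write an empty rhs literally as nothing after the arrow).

aaa->ab; ab->b; aba->bb; bab->a

  | bba
  | aaaa => aba => bb
  | bbbba
  | aab => ab => b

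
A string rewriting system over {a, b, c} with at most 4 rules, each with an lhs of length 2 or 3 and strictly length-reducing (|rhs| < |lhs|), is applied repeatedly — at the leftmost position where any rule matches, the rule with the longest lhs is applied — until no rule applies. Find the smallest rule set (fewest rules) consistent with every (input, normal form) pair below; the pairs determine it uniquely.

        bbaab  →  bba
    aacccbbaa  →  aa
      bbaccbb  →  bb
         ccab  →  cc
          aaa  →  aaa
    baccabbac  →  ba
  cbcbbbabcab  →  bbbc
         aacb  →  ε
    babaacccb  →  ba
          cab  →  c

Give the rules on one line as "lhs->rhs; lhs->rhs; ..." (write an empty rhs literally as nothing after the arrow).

ab->; ac->; cb->a

  | bbaab => bba
  | aacccbbaa => accbbaa => cbbaa => abaa => aa
  | bbaccbb => bbcbb => bbab => bb
  | ccab => cc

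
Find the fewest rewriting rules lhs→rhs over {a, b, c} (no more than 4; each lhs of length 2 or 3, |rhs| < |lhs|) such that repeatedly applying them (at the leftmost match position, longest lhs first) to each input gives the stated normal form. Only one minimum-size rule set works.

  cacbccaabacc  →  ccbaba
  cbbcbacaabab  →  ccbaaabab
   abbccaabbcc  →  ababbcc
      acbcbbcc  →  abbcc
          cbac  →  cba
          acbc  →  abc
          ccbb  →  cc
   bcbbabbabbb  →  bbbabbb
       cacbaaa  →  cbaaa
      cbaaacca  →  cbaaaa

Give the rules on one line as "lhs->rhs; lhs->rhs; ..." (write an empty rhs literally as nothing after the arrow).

  | cacbccaabacc => bcbccaabacc => cbccaabacc => cbcbabacc => ccbabacc => ccbabac => ccbaba
  | cbbcbacaabab => ccbacaabab => ccbaaabab
  | abbccaabbcc => abbcbabbcc => abcbabbcc => acbabbcc => ababbcc
  | acbcbbcc => abcbbcc => acbbcc => abbcc

ac->a; bcb->cb; ca->b; cbb->c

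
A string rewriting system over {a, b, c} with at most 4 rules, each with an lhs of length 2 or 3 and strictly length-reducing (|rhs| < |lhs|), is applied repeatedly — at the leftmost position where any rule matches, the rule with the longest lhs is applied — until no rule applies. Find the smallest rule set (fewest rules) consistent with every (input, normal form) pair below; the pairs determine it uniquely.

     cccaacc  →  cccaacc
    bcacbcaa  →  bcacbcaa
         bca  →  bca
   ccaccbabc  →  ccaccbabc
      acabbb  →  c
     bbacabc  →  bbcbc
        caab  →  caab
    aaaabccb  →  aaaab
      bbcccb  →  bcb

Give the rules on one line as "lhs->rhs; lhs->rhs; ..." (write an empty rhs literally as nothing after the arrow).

aca->c; bbb->; bcc->

  | cccaacc
  | bcacbcaa
  | bca
  | ccaccbabc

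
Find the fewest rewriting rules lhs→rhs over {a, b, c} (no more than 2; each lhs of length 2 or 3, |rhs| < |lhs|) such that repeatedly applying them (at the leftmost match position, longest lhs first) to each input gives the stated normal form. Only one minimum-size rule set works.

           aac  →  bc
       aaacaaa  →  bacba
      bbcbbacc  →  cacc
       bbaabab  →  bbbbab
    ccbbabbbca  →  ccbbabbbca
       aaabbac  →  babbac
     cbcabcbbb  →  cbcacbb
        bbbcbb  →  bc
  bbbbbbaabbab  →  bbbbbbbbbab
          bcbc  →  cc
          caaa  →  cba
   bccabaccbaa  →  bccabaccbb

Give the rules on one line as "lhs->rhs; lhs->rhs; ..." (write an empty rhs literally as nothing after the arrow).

aa->b; bcb->c

  | aac => bc
  | aaacaaa => bacaaa => bacba
  | bbcbbacc => bcbacc => cacc
  | bbaabab => bbbbab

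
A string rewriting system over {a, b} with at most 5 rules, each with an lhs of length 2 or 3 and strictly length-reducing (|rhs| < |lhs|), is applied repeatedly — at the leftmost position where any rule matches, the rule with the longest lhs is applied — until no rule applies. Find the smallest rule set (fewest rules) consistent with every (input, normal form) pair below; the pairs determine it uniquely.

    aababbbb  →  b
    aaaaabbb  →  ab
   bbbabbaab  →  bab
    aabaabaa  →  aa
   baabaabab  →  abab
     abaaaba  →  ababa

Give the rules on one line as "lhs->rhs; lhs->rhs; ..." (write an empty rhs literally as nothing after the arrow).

  | aababbbb => abbbb => aabb => b
  | aaaaabbb => aaabb => ab
  | bbbabbaab => bbbaab => bab
  | aabaabaa => aabaa => aa

aab->; abb->aa; baa->b; bba->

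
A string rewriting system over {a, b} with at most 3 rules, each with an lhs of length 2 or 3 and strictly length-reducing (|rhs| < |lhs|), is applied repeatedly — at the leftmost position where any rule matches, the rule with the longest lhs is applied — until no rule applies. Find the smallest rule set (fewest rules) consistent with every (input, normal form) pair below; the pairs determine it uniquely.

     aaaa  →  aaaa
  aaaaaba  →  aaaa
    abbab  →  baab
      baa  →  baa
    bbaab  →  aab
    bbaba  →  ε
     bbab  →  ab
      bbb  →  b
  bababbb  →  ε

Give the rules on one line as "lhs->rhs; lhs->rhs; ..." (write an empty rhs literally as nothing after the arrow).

  | aaaa
  | aaaaaba => aaaa
  | abbab => baab
  | baa

aba->; abb->ba; bb->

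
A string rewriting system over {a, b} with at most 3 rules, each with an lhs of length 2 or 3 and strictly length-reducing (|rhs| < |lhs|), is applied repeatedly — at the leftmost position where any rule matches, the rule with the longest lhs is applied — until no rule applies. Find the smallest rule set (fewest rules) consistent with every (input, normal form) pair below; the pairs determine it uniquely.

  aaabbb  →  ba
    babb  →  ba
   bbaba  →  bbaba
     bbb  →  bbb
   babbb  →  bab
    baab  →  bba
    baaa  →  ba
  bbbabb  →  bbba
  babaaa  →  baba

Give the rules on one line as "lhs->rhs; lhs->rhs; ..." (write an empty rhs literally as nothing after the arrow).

  | aaabbb => aabbb => babb => ba
  | babb => ba
  | bbaba
  | bbb

aa->a; aab->ba; abb->a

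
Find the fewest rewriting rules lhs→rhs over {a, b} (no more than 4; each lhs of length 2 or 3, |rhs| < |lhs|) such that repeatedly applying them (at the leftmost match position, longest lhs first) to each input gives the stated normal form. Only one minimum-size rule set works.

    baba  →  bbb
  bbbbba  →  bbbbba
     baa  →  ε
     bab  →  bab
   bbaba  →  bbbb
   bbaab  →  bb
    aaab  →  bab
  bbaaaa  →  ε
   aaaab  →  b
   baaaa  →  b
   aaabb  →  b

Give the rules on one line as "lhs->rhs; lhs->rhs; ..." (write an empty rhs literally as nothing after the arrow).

  | baba => bbb
  | bbbbba
  | baa => ε
  | bab

aa->b; aba->bb; abb->; baa->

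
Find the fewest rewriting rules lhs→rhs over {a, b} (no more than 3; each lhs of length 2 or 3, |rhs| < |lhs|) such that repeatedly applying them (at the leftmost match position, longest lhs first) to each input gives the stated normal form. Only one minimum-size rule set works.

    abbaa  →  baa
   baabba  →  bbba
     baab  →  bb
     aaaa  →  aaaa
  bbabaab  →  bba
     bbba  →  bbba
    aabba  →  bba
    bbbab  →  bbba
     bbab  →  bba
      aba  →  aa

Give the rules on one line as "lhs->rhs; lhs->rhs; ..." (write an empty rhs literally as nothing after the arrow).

  | abbaa => baa
  | baabba => bbba
  | baab => bb
  | aaaa

aab->b; ab->a; abb->b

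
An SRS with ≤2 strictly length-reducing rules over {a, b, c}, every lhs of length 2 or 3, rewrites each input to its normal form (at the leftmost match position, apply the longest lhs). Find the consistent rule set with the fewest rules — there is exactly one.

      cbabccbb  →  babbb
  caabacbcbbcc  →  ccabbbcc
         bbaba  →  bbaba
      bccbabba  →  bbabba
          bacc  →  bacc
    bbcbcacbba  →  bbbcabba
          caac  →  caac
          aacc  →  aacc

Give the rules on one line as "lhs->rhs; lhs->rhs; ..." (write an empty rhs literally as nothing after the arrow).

  | cbabccbb => babccbb => babcbb => babbb
  | caabacbcbbcc => ccacbcbbcc => ccabcbbcc => ccabbbcc
  | bbaba
  | bccbabba => bcbabba => bbabba

aab->c; cb->b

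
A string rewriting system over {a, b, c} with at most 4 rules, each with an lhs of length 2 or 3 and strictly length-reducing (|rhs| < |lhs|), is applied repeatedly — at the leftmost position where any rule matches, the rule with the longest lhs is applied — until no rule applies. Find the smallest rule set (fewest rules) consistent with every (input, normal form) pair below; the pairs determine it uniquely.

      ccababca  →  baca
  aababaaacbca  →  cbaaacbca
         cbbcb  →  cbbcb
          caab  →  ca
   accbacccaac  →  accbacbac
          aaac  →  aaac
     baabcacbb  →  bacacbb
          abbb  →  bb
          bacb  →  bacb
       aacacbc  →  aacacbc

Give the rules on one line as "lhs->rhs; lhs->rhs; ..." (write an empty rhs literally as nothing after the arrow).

ab->; aba->bc; bab->a; cca->b

  | ccababca => bbabca => baca
  | aababaaacbca => abcbaaacbca => cbaaacbca
  | cbbcb
  | caab => ca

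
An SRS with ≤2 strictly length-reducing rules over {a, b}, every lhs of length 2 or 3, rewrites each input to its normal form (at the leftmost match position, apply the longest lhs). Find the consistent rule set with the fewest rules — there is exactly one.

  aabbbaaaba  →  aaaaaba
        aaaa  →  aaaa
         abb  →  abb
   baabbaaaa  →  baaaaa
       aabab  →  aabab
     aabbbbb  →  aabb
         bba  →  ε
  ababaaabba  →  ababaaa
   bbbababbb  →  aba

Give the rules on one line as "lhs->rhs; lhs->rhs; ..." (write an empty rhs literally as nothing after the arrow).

bba->; bbb->

  | aabbbaaaba => aaaaaba
  | aaaa
  | abb
  | baabbaaaa => baaaaa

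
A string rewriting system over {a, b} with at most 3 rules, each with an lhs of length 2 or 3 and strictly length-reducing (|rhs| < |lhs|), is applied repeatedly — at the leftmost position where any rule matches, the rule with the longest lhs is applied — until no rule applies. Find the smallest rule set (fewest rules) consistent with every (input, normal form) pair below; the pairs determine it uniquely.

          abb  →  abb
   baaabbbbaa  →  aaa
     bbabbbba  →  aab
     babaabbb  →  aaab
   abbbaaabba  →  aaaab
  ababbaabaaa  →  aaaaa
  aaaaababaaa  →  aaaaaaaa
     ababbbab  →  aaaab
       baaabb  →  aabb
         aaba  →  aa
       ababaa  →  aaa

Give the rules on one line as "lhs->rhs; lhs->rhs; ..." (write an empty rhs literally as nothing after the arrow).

ba->; bab->ab; bbb->ab

  | abb
  | baaabbbbaa => aabbbbaa => aaabbaa => aaaba => aaa
  | bbabbbba => babbbba => abbbba => aabba => aab
  | babaabbb => abaabbb => aabbb => aaab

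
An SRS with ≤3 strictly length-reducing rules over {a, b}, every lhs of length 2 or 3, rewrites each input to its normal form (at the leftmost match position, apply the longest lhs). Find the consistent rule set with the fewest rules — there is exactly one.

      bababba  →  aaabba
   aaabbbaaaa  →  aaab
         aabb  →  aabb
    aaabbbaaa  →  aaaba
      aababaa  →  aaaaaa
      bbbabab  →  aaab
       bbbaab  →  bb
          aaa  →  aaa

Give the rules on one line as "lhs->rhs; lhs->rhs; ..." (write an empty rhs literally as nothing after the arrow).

baa->b; bab->aa; bbb->b

  | bababba => aaabba
  | aaabbbaaaa => aaabaaaa => aaabaa => aaab
  | aabb
  | aaabbbaaa => aaabaaa => aaaba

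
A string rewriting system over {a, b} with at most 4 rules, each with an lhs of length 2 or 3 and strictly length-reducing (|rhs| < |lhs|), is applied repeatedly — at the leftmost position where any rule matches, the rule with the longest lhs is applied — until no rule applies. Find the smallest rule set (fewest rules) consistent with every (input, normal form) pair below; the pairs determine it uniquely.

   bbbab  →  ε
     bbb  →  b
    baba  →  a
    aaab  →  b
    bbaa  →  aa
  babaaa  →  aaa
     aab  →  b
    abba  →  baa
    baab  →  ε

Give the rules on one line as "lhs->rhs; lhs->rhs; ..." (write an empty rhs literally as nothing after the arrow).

  | bbbab => bab => bb => ε
  | bbb => b
  | baba => bba => a
  | aaab => aab => ab => b

ab->b; abb->ba; bb->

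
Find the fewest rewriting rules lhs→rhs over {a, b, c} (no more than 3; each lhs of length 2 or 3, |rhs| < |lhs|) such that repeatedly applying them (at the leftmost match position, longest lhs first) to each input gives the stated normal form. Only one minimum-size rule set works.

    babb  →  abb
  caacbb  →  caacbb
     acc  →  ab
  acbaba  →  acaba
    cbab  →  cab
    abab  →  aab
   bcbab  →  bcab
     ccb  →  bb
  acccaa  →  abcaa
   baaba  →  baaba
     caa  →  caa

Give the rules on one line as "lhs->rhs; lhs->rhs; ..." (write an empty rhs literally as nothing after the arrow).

bab->ab; cc->b

  | babb => abb
  | caacbb
  | acc => ab
  | acbaba => acaba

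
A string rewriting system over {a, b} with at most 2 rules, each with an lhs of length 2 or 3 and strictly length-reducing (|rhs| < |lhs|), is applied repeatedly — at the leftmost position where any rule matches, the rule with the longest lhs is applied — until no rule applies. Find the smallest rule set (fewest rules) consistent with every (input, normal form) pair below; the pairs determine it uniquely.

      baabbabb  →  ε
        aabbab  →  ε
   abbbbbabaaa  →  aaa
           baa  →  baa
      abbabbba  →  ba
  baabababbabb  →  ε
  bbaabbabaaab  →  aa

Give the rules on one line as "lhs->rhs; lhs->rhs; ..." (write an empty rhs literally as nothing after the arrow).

ab->; bb->

  | baabbabb => bababb => babb => bb => ε
  | aabbab => abab => ab => ε
  | abbbbbabaaa => bbbbabaaa => bbabaaa => abaaa => aaa
  | baa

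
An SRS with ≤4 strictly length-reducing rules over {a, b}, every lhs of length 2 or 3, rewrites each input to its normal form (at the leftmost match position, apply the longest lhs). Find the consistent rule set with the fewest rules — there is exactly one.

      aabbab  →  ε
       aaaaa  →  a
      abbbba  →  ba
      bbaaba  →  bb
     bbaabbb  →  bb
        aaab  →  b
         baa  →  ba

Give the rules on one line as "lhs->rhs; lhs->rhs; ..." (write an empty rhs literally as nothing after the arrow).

aa->a; ab->b; aba->; bbb->

  | aabbab => abbab => bbab => bbb => ε
  | aaaaa => aaaa => aaa => aa => a
  | abbbba => bbbba => ba
  | bbaaba => bbaba => bb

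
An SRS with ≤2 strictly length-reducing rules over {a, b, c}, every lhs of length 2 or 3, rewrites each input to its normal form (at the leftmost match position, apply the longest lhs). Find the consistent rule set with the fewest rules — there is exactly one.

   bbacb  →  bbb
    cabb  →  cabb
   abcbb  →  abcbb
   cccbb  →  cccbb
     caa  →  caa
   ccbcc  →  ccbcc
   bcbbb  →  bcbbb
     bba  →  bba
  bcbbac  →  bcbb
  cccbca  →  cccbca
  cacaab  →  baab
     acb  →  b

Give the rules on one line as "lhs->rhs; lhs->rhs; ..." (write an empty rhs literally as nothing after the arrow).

ac->; cac->b

  | bbacb => bbb
  | cabb
  | abcbb
  | cccbb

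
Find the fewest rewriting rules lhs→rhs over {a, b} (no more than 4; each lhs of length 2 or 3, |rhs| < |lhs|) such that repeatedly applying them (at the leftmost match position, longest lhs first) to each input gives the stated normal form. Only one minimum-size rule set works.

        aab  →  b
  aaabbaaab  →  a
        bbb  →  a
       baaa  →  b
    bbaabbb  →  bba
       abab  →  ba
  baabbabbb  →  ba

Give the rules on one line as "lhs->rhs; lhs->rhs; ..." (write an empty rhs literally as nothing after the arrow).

aaa->; ab->b; bab->ba; bbb->a

  | aab => ab => b
  | aaabbaaab => bbaaab => bbb => a
  | bbb => a
  | baaa => b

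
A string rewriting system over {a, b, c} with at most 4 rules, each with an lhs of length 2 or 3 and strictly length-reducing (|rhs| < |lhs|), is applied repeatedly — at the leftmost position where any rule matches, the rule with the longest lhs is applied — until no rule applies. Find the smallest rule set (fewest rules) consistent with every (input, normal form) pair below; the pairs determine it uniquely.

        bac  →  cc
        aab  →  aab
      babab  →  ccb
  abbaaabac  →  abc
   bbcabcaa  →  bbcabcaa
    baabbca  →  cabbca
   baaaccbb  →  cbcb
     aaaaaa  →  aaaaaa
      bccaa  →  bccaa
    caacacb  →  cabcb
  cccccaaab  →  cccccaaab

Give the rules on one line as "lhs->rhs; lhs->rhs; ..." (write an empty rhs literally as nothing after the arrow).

ac->; aca->b; acb->bc; ba->c

  | bac => cc
  | aab
  | babab => cbab => ccb
  | abbaaabac => abcaabac => abcaacc => abcac => abc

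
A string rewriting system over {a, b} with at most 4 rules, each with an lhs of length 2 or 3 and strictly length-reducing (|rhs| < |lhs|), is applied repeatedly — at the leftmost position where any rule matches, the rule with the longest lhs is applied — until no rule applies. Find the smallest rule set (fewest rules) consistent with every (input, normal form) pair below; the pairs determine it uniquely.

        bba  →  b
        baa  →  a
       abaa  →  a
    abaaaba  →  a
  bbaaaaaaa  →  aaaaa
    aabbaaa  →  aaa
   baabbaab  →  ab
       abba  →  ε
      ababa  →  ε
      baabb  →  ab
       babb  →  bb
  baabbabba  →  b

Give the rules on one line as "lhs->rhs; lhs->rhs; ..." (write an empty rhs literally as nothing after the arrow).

aba->; abb->ab; ba->

  | bba => b
  | baa => a
  | abaa => a
  | abaaaba => aaba => a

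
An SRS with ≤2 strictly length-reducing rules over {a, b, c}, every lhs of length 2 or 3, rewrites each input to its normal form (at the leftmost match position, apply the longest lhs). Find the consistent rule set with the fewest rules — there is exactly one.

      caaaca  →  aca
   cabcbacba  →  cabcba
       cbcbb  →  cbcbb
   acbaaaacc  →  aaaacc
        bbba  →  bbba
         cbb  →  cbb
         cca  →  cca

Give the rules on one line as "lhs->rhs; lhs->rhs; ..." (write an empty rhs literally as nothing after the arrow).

acb->; caa->

  | caaaca => aca
  | cabcbacba => cabcba
  | cbcbb
  | acbaaaacc => aaaacc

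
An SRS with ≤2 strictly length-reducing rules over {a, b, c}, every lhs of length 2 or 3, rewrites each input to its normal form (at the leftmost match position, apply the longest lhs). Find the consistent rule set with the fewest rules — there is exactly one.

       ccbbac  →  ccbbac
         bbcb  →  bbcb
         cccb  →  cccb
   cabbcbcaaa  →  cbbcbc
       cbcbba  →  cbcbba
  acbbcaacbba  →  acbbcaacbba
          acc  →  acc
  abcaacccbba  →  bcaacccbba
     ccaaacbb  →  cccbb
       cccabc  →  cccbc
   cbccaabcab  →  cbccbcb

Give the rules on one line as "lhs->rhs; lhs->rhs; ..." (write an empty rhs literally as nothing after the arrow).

aaa->; ab->b

  | ccbbac
  | bbcb
  | cccb
  | cabbcbcaaa => cbbcbcaaa => cbbcbc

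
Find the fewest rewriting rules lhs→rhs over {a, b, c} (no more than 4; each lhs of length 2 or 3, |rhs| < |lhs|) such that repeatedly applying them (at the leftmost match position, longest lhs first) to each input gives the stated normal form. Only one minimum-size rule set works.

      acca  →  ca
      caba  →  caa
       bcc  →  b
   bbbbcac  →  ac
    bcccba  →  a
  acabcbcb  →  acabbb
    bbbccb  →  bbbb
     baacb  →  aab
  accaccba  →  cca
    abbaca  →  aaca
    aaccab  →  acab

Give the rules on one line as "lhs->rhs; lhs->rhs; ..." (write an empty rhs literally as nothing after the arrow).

  | acca => ca
  | caba => caa
  | bcc => bc => b
  | bbbbcac => bbbbac => bbbac => bbac => bac => ac

acb->ab; acc->c; ba->a; bc->b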